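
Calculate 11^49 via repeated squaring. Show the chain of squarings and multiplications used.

Computing 11^49 by squaring (build up from 11^1; each line after the first costs one multiplication):

11^1 = 11
11^2 = (11^1)^2 = 11^2 = 121
11^3 = 11 * 11^2 = 11 * 121 = 1331
11^6 = (11^3)^2 = 1331^2 = 1771561
11^12 = (11^6)^2 = 1771561^2 = 3138428376721
11^24 = (11^12)^2 = 3138428376721^2 = 9849732675807611094711841
11^48 = (11^24)^2 = 9849732675807611094711841^2 = 97017233784872162402203715694511008214034825609281
11^49 = 11 * 11^48 = 11 * 97017233784872162402203715694511008214034825609281 = 1067189571633593786424240872639621090354383081702091

Result: 1067189571633593786424240872639621090354383081702091
Multiplications needed: 7 (7 lines after 11^1)

11^49 = 1067189571633593786424240872639621090354383081702091. Using exponentiation by squaring, this requires 7 multiplications. The key idea: if the exponent is even, square the half-power; if odd, multiply by the base once.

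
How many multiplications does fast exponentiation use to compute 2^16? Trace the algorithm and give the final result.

Computing 2^16 by squaring (build up from 2^1; each line after the first costs one multiplication):

2^1 = 2
2^2 = (2^1)^2 = 2^2 = 4
2^4 = (2^2)^2 = 4^2 = 16
2^8 = (2^4)^2 = 16^2 = 256
2^16 = (2^8)^2 = 256^2 = 65536

Result: 65536
Multiplications needed: 4 (4 lines after 2^1)

2^16 = 65536. Using exponentiation by squaring, this requires 4 multiplications. The key idea: if the exponent is even, square the half-power; if odd, multiply by the base once.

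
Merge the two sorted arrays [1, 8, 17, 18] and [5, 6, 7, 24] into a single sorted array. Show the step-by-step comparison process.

Merging process:

Compare 1 vs 5: take 1 from left. Merged: [1]
Compare 8 vs 5: take 5 from right. Merged: [1, 5]
Compare 8 vs 6: take 6 from right. Merged: [1, 5, 6]
Compare 8 vs 7: take 7 from right. Merged: [1, 5, 6, 7]
Compare 8 vs 24: take 8 from left. Merged: [1, 5, 6, 7, 8]
Compare 17 vs 24: take 17 from left. Merged: [1, 5, 6, 7, 8, 17]
Compare 18 vs 24: take 18 from left. Merged: [1, 5, 6, 7, 8, 17, 18]
Append remaining from right: [24]. Merged: [1, 5, 6, 7, 8, 17, 18, 24]

Final merged array: [1, 5, 6, 7, 8, 17, 18, 24]
Total comparisons: 7

The merged array is [1, 5, 6, 7, 8, 17, 18, 24], requiring 7 comparisons. The merge step runs in O(n) time where n is the total number of elements.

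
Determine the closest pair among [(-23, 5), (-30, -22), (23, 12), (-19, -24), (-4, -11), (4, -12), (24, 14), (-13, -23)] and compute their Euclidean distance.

Computing all pairwise distances among 8 points:

d((-23, 5), (-30, -22)) = 27.8927
d((-23, 5), (23, 12)) = 46.5296
d((-23, 5), (-19, -24)) = 29.2746
d((-23, 5), (-4, -11)) = 24.8395
d((-23, 5), (4, -12)) = 31.9061
d((-23, 5), (24, 14)) = 47.8539
d((-23, 5), (-13, -23)) = 29.7321
d((-30, -22), (23, 12)) = 62.9682
d((-30, -22), (-19, -24)) = 11.1803
d((-30, -22), (-4, -11)) = 28.2312
d((-30, -22), (4, -12)) = 35.4401
d((-30, -22), (24, 14)) = 64.8999
d((-30, -22), (-13, -23)) = 17.0294
d((23, 12), (-19, -24)) = 55.3173
d((23, 12), (-4, -11)) = 35.4683
d((23, 12), (4, -12)) = 30.6105
d((23, 12), (24, 14)) = 2.2361 <-- minimum
d((23, 12), (-13, -23)) = 50.2096
d((-19, -24), (-4, -11)) = 19.8494
d((-19, -24), (4, -12)) = 25.9422
d((-19, -24), (24, 14)) = 57.3847
d((-19, -24), (-13, -23)) = 6.0828
d((-4, -11), (4, -12)) = 8.0623
d((-4, -11), (24, 14)) = 37.5366
d((-4, -11), (-13, -23)) = 15.0
d((4, -12), (24, 14)) = 32.8024
d((4, -12), (-13, -23)) = 20.2485
d((24, 14), (-13, -23)) = 52.3259

Closest pair: (23, 12) and (24, 14) with distance 2.2361

The closest pair is (23, 12) and (24, 14) with Euclidean distance 2.2361. For 8 points, brute-force pairwise comparison is shown above. For large n, the divide-and-conquer algorithm (sort by x, recurse on halves, check the dividing strip) achieves O(n log n).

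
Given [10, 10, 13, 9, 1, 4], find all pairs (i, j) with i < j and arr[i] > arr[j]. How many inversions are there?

Finding inversions in [10, 10, 13, 9, 1, 4]:

(0, 3): arr[0]=10 > arr[3]=9
(0, 4): arr[0]=10 > arr[4]=1
(0, 5): arr[0]=10 > arr[5]=4
(1, 3): arr[1]=10 > arr[3]=9
(1, 4): arr[1]=10 > arr[4]=1
(1, 5): arr[1]=10 > arr[5]=4
(2, 3): arr[2]=13 > arr[3]=9
(2, 4): arr[2]=13 > arr[4]=1
(2, 5): arr[2]=13 > arr[5]=4
(3, 4): arr[3]=9 > arr[4]=1
(3, 5): arr[3]=9 > arr[5]=4

Total inversions: 11

The array has 11 inversion(s): (0,3), (0,4), (0,5), (1,3), (1,4), (1,5), (2,3), (2,4), (2,5), (3,4), (3,5). Each pair (i,j) satisfies i < j and arr[i] > arr[j].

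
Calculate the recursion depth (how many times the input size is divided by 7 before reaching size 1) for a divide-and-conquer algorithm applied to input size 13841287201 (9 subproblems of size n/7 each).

For divide and conquer with division factor 7:

Problem sizes at each level:
Level 0: 13841287201
Level 1: 1977326743
Level 2: 282475249
Level 3: 40353607
Level 4: 5764801
Level 5: 823543
Level 6: 117649
Level 7: 16807
Level 8: 2401
Level 9: 343
Level 10: 49
Level 11: 7
Level 12: 1

The root is level 0 and the size-1 base case is level 12 (the tree spans levels 0 through 12, i.e. 13 levels counting the root), so the depth is the number of divisions: log_7(13841287201) = 12

The recursion tree depth is log_7(13841287201) = 12. At each level, the problem size is divided by 7, so it takes 12 divisions to reduce to a base case of size 1. The algorithm makes 9 recursive calls at each level.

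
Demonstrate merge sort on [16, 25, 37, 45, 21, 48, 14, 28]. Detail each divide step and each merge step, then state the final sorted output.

Merge sort trace:

Split: [16, 25, 37, 45, 21, 48, 14, 28] -> [16, 25, 37, 45] and [21, 48, 14, 28]
  Split: [16, 25, 37, 45] -> [16, 25] and [37, 45]
    Split: [16, 25] -> [16] and [25]
    Merge: [16] + [25] -> [16, 25]
    Split: [37, 45] -> [37] and [45]
    Merge: [37] + [45] -> [37, 45]
  Merge: [16, 25] + [37, 45] -> [16, 25, 37, 45]
  Split: [21, 48, 14, 28] -> [21, 48] and [14, 28]
    Split: [21, 48] -> [21] and [48]
    Merge: [21] + [48] -> [21, 48]
    Split: [14, 28] -> [14] and [28]
    Merge: [14] + [28] -> [14, 28]
  Merge: [21, 48] + [14, 28] -> [14, 21, 28, 48]
Merge: [16, 25, 37, 45] + [14, 21, 28, 48] -> [14, 16, 21, 25, 28, 37, 45, 48]

Final sorted array: [14, 16, 21, 25, 28, 37, 45, 48]

The merge sort proceeds by recursively splitting the array and merging sorted halves.
After all merges, the sorted array is [14, 16, 21, 25, 28, 37, 45, 48].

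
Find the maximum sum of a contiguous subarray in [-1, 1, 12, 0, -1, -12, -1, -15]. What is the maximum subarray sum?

Using Kadane's algorithm on [-1, 1, 12, 0, -1, -12, -1, -15]:

Scanning through the array:
Position 1 (value 1): max_ending_here = 1, max_so_far = 1
Position 2 (value 12): max_ending_here = 13, max_so_far = 13
Position 3 (value 0): max_ending_here = 13, max_so_far = 13
Position 4 (value -1): max_ending_here = 12, max_so_far = 13
Position 5 (value -12): max_ending_here = 0, max_so_far = 13
Position 6 (value -1): max_ending_here = -1, max_so_far = 13
Position 7 (value -15): max_ending_here = -15, max_so_far = 13

Maximum subarray: [1, 12]
Maximum sum: 13

The maximum subarray is [1, 12] with sum 13. This subarray runs from index 1 to index 2.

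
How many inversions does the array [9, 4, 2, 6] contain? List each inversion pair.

Finding inversions in [9, 4, 2, 6]:

(0, 1): arr[0]=9 > arr[1]=4
(0, 2): arr[0]=9 > arr[2]=2
(0, 3): arr[0]=9 > arr[3]=6
(1, 2): arr[1]=4 > arr[2]=2

Total inversions: 4

The array has 4 inversion(s): (0,1), (0,2), (0,3), (1,2). Each pair (i,j) satisfies i < j and arr[i] > arr[j].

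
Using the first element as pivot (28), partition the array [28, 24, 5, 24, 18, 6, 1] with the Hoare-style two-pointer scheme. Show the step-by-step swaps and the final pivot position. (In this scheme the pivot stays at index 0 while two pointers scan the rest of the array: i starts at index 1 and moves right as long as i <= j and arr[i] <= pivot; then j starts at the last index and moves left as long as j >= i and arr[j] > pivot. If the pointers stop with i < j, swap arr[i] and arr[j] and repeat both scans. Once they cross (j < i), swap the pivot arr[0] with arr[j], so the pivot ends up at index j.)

Hoare-style two-pointer partition with pivot = 28:

Initial array: [28, 24, 5, 24, 18, 6, 1]

Pointers start at i = 1, j = 6.
i ends at 7, j ends at 6: the pointers have crossed (j < i), so scanning stops.

Swap pivot arr[0] with arr[6] to place pivot at position 6: [1, 24, 5, 24, 18, 6, 28]
Pivot position: 6

After partitioning with pivot 28, the array becomes [1, 24, 5, 24, 18, 6, 28]. The pivot is placed at index 6. All elements to the left of the pivot are <= 28, and all elements to the right are > 28.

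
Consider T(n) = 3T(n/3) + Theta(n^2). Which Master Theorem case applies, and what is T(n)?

Master Theorem for T(n) = 3T(n/3) + O(n^2):

a = 3, b = 3, c = 2
log_b(a) = log_3(3) = 1.0000

Case 3: c = 2 > log_3(3) = 1.0000
T(n) = O(n^2) = O(n^2)

For T(n) = 3T(n/3) + O(n^2): log_3(3) = 1.0000. This is Case 3 of the Master Theorem (c > log_b(a), work dominated by root), giving O(n^2).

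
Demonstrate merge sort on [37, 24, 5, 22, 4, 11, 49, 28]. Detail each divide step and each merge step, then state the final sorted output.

Merge sort trace:

Split: [37, 24, 5, 22, 4, 11, 49, 28] -> [37, 24, 5, 22] and [4, 11, 49, 28]
  Split: [37, 24, 5, 22] -> [37, 24] and [5, 22]
    Split: [37, 24] -> [37] and [24]
    Merge: [37] + [24] -> [24, 37]
    Split: [5, 22] -> [5] and [22]
    Merge: [5] + [22] -> [5, 22]
  Merge: [24, 37] + [5, 22] -> [5, 22, 24, 37]
  Split: [4, 11, 49, 28] -> [4, 11] and [49, 28]
    Split: [4, 11] -> [4] and [11]
    Merge: [4] + [11] -> [4, 11]
    Split: [49, 28] -> [49] and [28]
    Merge: [49] + [28] -> [28, 49]
  Merge: [4, 11] + [28, 49] -> [4, 11, 28, 49]
Merge: [5, 22, 24, 37] + [4, 11, 28, 49] -> [4, 5, 11, 22, 24, 28, 37, 49]

Final sorted array: [4, 5, 11, 22, 24, 28, 37, 49]

The merge sort proceeds by recursively splitting the array and merging sorted halves.
After all merges, the sorted array is [4, 5, 11, 22, 24, 28, 37, 49].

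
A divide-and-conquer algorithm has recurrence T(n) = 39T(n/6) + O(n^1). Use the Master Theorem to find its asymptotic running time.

Master Theorem for T(n) = 39T(n/6) + O(n^1):

a = 39, b = 6, c = 1
log_b(a) = log_6(39) = 2.0447

Case 1: c = 1 < log_6(39) = 2.0447
T(n) = O(n^(log_6 39))

For T(n) = 39T(n/6) + O(n^1): log_6(39) = 2.0447. This is Case 1 of the Master Theorem (c < log_b(a), work dominated by leaves), giving O(n^(log_6 39)).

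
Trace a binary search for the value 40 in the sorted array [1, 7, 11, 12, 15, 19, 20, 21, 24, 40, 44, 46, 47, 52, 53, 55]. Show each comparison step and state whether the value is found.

Binary search for 40 in [1, 7, 11, 12, 15, 19, 20, 21, 24, 40, 44, 46, 47, 52, 53, 55]:

lo=0, hi=15, mid=7, arr[mid]=21 -> 21 < 40, search right half
lo=8, hi=15, mid=11, arr[mid]=46 -> 46 > 40, search left half
lo=8, hi=10, mid=9, arr[mid]=40 -> Found target at index 9!

Binary search finds 40 at index 9 after 3 comparisons. The search repeatedly halves the search space by comparing with the middle element.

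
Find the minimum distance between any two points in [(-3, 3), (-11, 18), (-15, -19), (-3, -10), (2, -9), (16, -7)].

Computing all pairwise distances among 6 points:

d((-3, 3), (-11, 18)) = 17.0
d((-3, 3), (-15, -19)) = 25.0599
d((-3, 3), (-3, -10)) = 13.0
d((-3, 3), (2, -9)) = 13.0
d((-3, 3), (16, -7)) = 21.4709
d((-11, 18), (-15, -19)) = 37.2156
d((-11, 18), (-3, -10)) = 29.1204
d((-11, 18), (2, -9)) = 29.9666
d((-11, 18), (16, -7)) = 36.7967
d((-15, -19), (-3, -10)) = 15.0
d((-15, -19), (2, -9)) = 19.7231
d((-15, -19), (16, -7)) = 33.2415
d((-3, -10), (2, -9)) = 5.099 <-- minimum
d((-3, -10), (16, -7)) = 19.2354
d((2, -9), (16, -7)) = 14.1421

Closest pair: (-3, -10) and (2, -9) with distance 5.099

The closest pair is (-3, -10) and (2, -9) with Euclidean distance 5.099. For 6 points, brute-force pairwise comparison is shown above. For large n, the divide-and-conquer algorithm (sort by x, recurse on halves, check the dividing strip) achieves O(n log n).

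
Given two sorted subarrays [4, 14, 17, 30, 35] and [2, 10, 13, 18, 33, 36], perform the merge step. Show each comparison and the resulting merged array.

Merging process:

Compare 4 vs 2: take 2 from right. Merged: [2]
Compare 4 vs 10: take 4 from left. Merged: [2, 4]
Compare 14 vs 10: take 10 from right. Merged: [2, 4, 10]
Compare 14 vs 13: take 13 from right. Merged: [2, 4, 10, 13]
Compare 14 vs 18: take 14 from left. Merged: [2, 4, 10, 13, 14]
Compare 17 vs 18: take 17 from left. Merged: [2, 4, 10, 13, 14, 17]
Compare 30 vs 18: take 18 from right. Merged: [2, 4, 10, 13, 14, 17, 18]
Compare 30 vs 33: take 30 from left. Merged: [2, 4, 10, 13, 14, 17, 18, 30]
Compare 35 vs 33: take 33 from right. Merged: [2, 4, 10, 13, 14, 17, 18, 30, 33]
Compare 35 vs 36: take 35 from left. Merged: [2, 4, 10, 13, 14, 17, 18, 30, 33, 35]
Append remaining from right: [36]. Merged: [2, 4, 10, 13, 14, 17, 18, 30, 33, 35, 36]

Final merged array: [2, 4, 10, 13, 14, 17, 18, 30, 33, 35, 36]
Total comparisons: 10

The merged array is [2, 4, 10, 13, 14, 17, 18, 30, 33, 35, 36], requiring 10 comparisons. The merge step runs in O(n) time where n is the total number of elements.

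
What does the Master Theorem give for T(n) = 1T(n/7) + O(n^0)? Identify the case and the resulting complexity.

Master Theorem for T(n) = 1T(n/7) + O(n^0):

a = 1, b = 7, c = 0
log_b(a) = log_7(1) = 0.0000

Case 2: c = 0 = log_7(1) = 0.0000
T(n) = O(n^0 log n) = O(log n)

For T(n) = 1T(n/7) + O(n^0): log_7(1) = 0.0000. This is Case 2 of the Master Theorem (c = log_b(a), equal work at all levels), giving O(log n).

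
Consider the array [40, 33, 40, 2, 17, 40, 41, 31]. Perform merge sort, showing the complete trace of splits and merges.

Merge sort trace:

Split: [40, 33, 40, 2, 17, 40, 41, 31] -> [40, 33, 40, 2] and [17, 40, 41, 31]
  Split: [40, 33, 40, 2] -> [40, 33] and [40, 2]
    Split: [40, 33] -> [40] and [33]
    Merge: [40] + [33] -> [33, 40]
    Split: [40, 2] -> [40] and [2]
    Merge: [40] + [2] -> [2, 40]
  Merge: [33, 40] + [2, 40] -> [2, 33, 40, 40]
  Split: [17, 40, 41, 31] -> [17, 40] and [41, 31]
    Split: [17, 40] -> [17] and [40]
    Merge: [17] + [40] -> [17, 40]
    Split: [41, 31] -> [41] and [31]
    Merge: [41] + [31] -> [31, 41]
  Merge: [17, 40] + [31, 41] -> [17, 31, 40, 41]
Merge: [2, 33, 40, 40] + [17, 31, 40, 41] -> [2, 17, 31, 33, 40, 40, 40, 41]

Final sorted array: [2, 17, 31, 33, 40, 40, 40, 41]

The merge sort proceeds by recursively splitting the array and merging sorted halves.
After all merges, the sorted array is [2, 17, 31, 33, 40, 40, 40, 41].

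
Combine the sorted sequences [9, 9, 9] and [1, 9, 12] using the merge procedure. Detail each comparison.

Merging process:

Compare 9 vs 1: take 1 from right. Merged: [1]
Compare 9 vs 9: take 9 from left. Merged: [1, 9]
Compare 9 vs 9: take 9 from left. Merged: [1, 9, 9]
Compare 9 vs 9: take 9 from left. Merged: [1, 9, 9, 9]
Append remaining from right: [9, 12]. Merged: [1, 9, 9, 9, 9, 12]

Final merged array: [1, 9, 9, 9, 9, 12]
Total comparisons: 4

The merged array is [1, 9, 9, 9, 9, 12], requiring 4 comparisons. The merge step runs in O(n) time where n is the total number of elements.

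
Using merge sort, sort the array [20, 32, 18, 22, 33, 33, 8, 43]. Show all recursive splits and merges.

Merge sort trace:

Split: [20, 32, 18, 22, 33, 33, 8, 43] -> [20, 32, 18, 22] and [33, 33, 8, 43]
  Split: [20, 32, 18, 22] -> [20, 32] and [18, 22]
    Split: [20, 32] -> [20] and [32]
    Merge: [20] + [32] -> [20, 32]
    Split: [18, 22] -> [18] and [22]
    Merge: [18] + [22] -> [18, 22]
  Merge: [20, 32] + [18, 22] -> [18, 20, 22, 32]
  Split: [33, 33, 8, 43] -> [33, 33] and [8, 43]
    Split: [33, 33] -> [33] and [33]
    Merge: [33] + [33] -> [33, 33]
    Split: [8, 43] -> [8] and [43]
    Merge: [8] + [43] -> [8, 43]
  Merge: [33, 33] + [8, 43] -> [8, 33, 33, 43]
Merge: [18, 20, 22, 32] + [8, 33, 33, 43] -> [8, 18, 20, 22, 32, 33, 33, 43]

Final sorted array: [8, 18, 20, 22, 32, 33, 33, 43]

The merge sort proceeds by recursively splitting the array and merging sorted halves.
After all merges, the sorted array is [8, 18, 20, 22, 32, 33, 33, 43].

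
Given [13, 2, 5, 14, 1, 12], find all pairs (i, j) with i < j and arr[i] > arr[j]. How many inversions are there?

Finding inversions in [13, 2, 5, 14, 1, 12]:

(0, 1): arr[0]=13 > arr[1]=2
(0, 2): arr[0]=13 > arr[2]=5
(0, 4): arr[0]=13 > arr[4]=1
(0, 5): arr[0]=13 > arr[5]=12
(1, 4): arr[1]=2 > arr[4]=1
(2, 4): arr[2]=5 > arr[4]=1
(3, 4): arr[3]=14 > arr[4]=1
(3, 5): arr[3]=14 > arr[5]=12

Total inversions: 8

The array has 8 inversion(s): (0,1), (0,2), (0,4), (0,5), (1,4), (2,4), (3,4), (3,5). Each pair (i,j) satisfies i < j and arr[i] > arr[j].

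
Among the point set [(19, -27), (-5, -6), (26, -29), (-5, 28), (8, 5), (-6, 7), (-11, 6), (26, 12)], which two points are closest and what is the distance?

Computing all pairwise distances among 8 points:

d((19, -27), (-5, -6)) = 31.8904
d((19, -27), (26, -29)) = 7.2801
d((19, -27), (-5, 28)) = 60.0083
d((19, -27), (8, 5)) = 33.8378
d((19, -27), (-6, 7)) = 42.2019
d((19, -27), (-11, 6)) = 44.5982
d((19, -27), (26, 12)) = 39.6232
d((-5, -6), (26, -29)) = 38.6005
d((-5, -6), (-5, 28)) = 34.0
d((-5, -6), (8, 5)) = 17.0294
d((-5, -6), (-6, 7)) = 13.0384
d((-5, -6), (-11, 6)) = 13.4164
d((-5, -6), (26, 12)) = 35.8469
d((26, -29), (-5, 28)) = 64.8845
d((26, -29), (8, 5)) = 38.4708
d((26, -29), (-6, 7)) = 48.1664
d((26, -29), (-11, 6)) = 50.9313
d((26, -29), (26, 12)) = 41.0
d((-5, 28), (8, 5)) = 26.4197
d((-5, 28), (-6, 7)) = 21.0238
d((-5, 28), (-11, 6)) = 22.8035
d((-5, 28), (26, 12)) = 34.8855
d((8, 5), (-6, 7)) = 14.1421
d((8, 5), (-11, 6)) = 19.0263
d((8, 5), (26, 12)) = 19.3132
d((-6, 7), (-11, 6)) = 5.099 <-- minimum
d((-6, 7), (26, 12)) = 32.3883
d((-11, 6), (26, 12)) = 37.4833

Closest pair: (-6, 7) and (-11, 6) with distance 5.099

The closest pair is (-6, 7) and (-11, 6) with Euclidean distance 5.099. For 8 points, brute-force pairwise comparison is shown above. For large n, the divide-and-conquer algorithm (sort by x, recurse on halves, check the dividing strip) achieves O(n log n).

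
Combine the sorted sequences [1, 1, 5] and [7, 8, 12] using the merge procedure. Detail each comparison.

Merging process:

Compare 1 vs 7: take 1 from left. Merged: [1]
Compare 1 vs 7: take 1 from left. Merged: [1, 1]
Compare 5 vs 7: take 5 from left. Merged: [1, 1, 5]
Append remaining from right: [7, 8, 12]. Merged: [1, 1, 5, 7, 8, 12]

Final merged array: [1, 1, 5, 7, 8, 12]
Total comparisons: 3

The merged array is [1, 1, 5, 7, 8, 12], requiring 3 comparisons. The merge step runs in O(n) time where n is the total number of elements.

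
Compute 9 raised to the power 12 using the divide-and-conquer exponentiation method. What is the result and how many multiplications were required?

Computing 9^12 by squaring (build up from 9^1; each line after the first costs one multiplication):

9^1 = 9
9^2 = (9^1)^2 = 9^2 = 81
9^3 = 9 * 9^2 = 9 * 81 = 729
9^6 = (9^3)^2 = 729^2 = 531441
9^12 = (9^6)^2 = 531441^2 = 282429536481

Result: 282429536481
Multiplications needed: 4 (4 lines after 9^1)

9^12 = 282429536481. Using exponentiation by squaring, this requires 4 multiplications. The key idea: if the exponent is even, square the half-power; if odd, multiply by the base once.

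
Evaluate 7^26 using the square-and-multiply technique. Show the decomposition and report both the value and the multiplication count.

Computing 7^26 by squaring (build up from 7^1; each line after the first costs one multiplication):

7^1 = 7
7^2 = (7^1)^2 = 7^2 = 49
7^3 = 7 * 7^2 = 7 * 49 = 343
7^6 = (7^3)^2 = 343^2 = 117649
7^12 = (7^6)^2 = 117649^2 = 13841287201
7^13 = 7 * 7^12 = 7 * 13841287201 = 96889010407
7^26 = (7^13)^2 = 96889010407^2 = 9387480337647754305649

Result: 9387480337647754305649
Multiplications needed: 6 (6 lines after 7^1)

7^26 = 9387480337647754305649. Using exponentiation by squaring, this requires 6 multiplications. The key idea: if the exponent is even, square the half-power; if odd, multiply by the base once.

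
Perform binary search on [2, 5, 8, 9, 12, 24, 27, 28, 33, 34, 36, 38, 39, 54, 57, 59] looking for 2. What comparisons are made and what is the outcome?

Binary search for 2 in [2, 5, 8, 9, 12, 24, 27, 28, 33, 34, 36, 38, 39, 54, 57, 59]:

lo=0, hi=15, mid=7, arr[mid]=28 -> 28 > 2, search left half
lo=0, hi=6, mid=3, arr[mid]=9 -> 9 > 2, search left half
lo=0, hi=2, mid=1, arr[mid]=5 -> 5 > 2, search left half
lo=0, hi=0, mid=0, arr[mid]=2 -> Found target at index 0!

Binary search finds 2 at index 0 after 4 comparisons. The search repeatedly halves the search space by comparing with the middle element.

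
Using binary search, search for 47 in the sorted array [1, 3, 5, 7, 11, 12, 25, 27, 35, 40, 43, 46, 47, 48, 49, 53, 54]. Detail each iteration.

Binary search for 47 in [1, 3, 5, 7, 11, 12, 25, 27, 35, 40, 43, 46, 47, 48, 49, 53, 54]:

lo=0, hi=16, mid=8, arr[mid]=35 -> 35 < 47, search right half
lo=9, hi=16, mid=12, arr[mid]=47 -> Found target at index 12!

Binary search finds 47 at index 12 after 2 comparisons. The search repeatedly halves the search space by comparing with the middle element.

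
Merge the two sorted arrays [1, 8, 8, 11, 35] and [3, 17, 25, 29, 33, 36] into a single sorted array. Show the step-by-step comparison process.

Merging process:

Compare 1 vs 3: take 1 from left. Merged: [1]
Compare 8 vs 3: take 3 from right. Merged: [1, 3]
Compare 8 vs 17: take 8 from left. Merged: [1, 3, 8]
Compare 8 vs 17: take 8 from left. Merged: [1, 3, 8, 8]
Compare 11 vs 17: take 11 from left. Merged: [1, 3, 8, 8, 11]
Compare 35 vs 17: take 17 from right. Merged: [1, 3, 8, 8, 11, 17]
Compare 35 vs 25: take 25 from right. Merged: [1, 3, 8, 8, 11, 17, 25]
Compare 35 vs 29: take 29 from right. Merged: [1, 3, 8, 8, 11, 17, 25, 29]
Compare 35 vs 33: take 33 from right. Merged: [1, 3, 8, 8, 11, 17, 25, 29, 33]
Compare 35 vs 36: take 35 from left. Merged: [1, 3, 8, 8, 11, 17, 25, 29, 33, 35]
Append remaining from right: [36]. Merged: [1, 3, 8, 8, 11, 17, 25, 29, 33, 35, 36]

Final merged array: [1, 3, 8, 8, 11, 17, 25, 29, 33, 35, 36]
Total comparisons: 10

The merged array is [1, 3, 8, 8, 11, 17, 25, 29, 33, 35, 36], requiring 10 comparisons. The merge step runs in O(n) time where n is the total number of elements.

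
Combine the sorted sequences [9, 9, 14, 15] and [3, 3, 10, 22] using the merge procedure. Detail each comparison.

Merging process:

Compare 9 vs 3: take 3 from right. Merged: [3]
Compare 9 vs 3: take 3 from right. Merged: [3, 3]
Compare 9 vs 10: take 9 from left. Merged: [3, 3, 9]
Compare 9 vs 10: take 9 from left. Merged: [3, 3, 9, 9]
Compare 14 vs 10: take 10 from right. Merged: [3, 3, 9, 9, 10]
Compare 14 vs 22: take 14 from left. Merged: [3, 3, 9, 9, 10, 14]
Compare 15 vs 22: take 15 from left. Merged: [3, 3, 9, 9, 10, 14, 15]
Append remaining from right: [22]. Merged: [3, 3, 9, 9, 10, 14, 15, 22]

Final merged array: [3, 3, 9, 9, 10, 14, 15, 22]
Total comparisons: 7

The merged array is [3, 3, 9, 9, 10, 14, 15, 22], requiring 7 comparisons. The merge step runs in O(n) time where n is the total number of elements.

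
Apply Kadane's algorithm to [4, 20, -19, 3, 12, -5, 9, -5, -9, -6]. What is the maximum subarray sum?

Using Kadane's algorithm on [4, 20, -19, 3, 12, -5, 9, -5, -9, -6]:

Scanning through the array:
Position 1 (value 20): max_ending_here = 24, max_so_far = 24
Position 2 (value -19): max_ending_here = 5, max_so_far = 24
Position 3 (value 3): max_ending_here = 8, max_so_far = 24
Position 4 (value 12): max_ending_here = 20, max_so_far = 24
Position 5 (value -5): max_ending_here = 15, max_so_far = 24
Position 6 (value 9): max_ending_here = 24, max_so_far = 24
Position 7 (value -5): max_ending_here = 19, max_so_far = 24
Position 8 (value -9): max_ending_here = 10, max_so_far = 24
Position 9 (value -6): max_ending_here = 4, max_so_far = 24

Maximum subarray: [4, 20]
Maximum sum: 24

The maximum subarray is [4, 20] with sum 24. This subarray runs from index 0 to index 1.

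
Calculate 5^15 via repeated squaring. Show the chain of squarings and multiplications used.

Computing 5^15 by squaring (build up from 5^1; each line after the first costs one multiplication):

5^1 = 5
5^2 = (5^1)^2 = 5^2 = 25
5^3 = 5 * 5^2 = 5 * 25 = 125
5^6 = (5^3)^2 = 125^2 = 15625
5^7 = 5 * 5^6 = 5 * 15625 = 78125
5^14 = (5^7)^2 = 78125^2 = 6103515625
5^15 = 5 * 5^14 = 5 * 6103515625 = 30517578125

Result: 30517578125
Multiplications needed: 6 (6 lines after 5^1)

5^15 = 30517578125. Using exponentiation by squaring, this requires 6 multiplications. The key idea: if the exponent is even, square the half-power; if odd, multiply by the base once.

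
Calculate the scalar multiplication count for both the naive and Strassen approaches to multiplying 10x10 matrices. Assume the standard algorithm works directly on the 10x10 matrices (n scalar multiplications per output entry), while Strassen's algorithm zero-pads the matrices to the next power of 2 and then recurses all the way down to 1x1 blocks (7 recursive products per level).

Matrix multiplication for 10x10 matrices:

Strassen's algorithm requires power-of-2 dimensions. Pad 10x10 to 16x16 (next power of 2).

Standard algorithm: 10^3 = 1000 multiplications
Strassen's algorithm: 7^(log2(16)) = 7^4 = 2401 multiplications
Difference: 1000 - 2401 = -1401 (Strassen uses MORE here due to padding overhead — for small or just-over-power-of-2 n, padding can outweigh the per-level savings)

Standard: 1000 multiplications (10^3). Strassen: 2401 multiplications (7^4, after padding to 16x16). Strassen reduces 8 recursive multiplications to 7 at each level.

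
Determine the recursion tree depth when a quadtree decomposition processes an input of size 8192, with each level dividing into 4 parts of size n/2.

For divide and conquer with division factor 2:

Problem sizes at each level:
Level 0: 8192
Level 1: 4096
Level 2: 2048
Level 3: 1024
Level 4: 512
Level 5: 256
Level 6: 128
Level 7: 64
Level 8: 32
Level 9: 16
Level 10: 8
Level 11: 4
Level 12: 2
Level 13: 1

The root is level 0 and the size-1 base case is level 13 (the tree spans levels 0 through 13, i.e. 14 levels counting the root), so the depth is the number of divisions: log_2(8192) = 13

The recursion tree depth is log_2(8192) = 13. At each level, the problem size is divided by 2, so it takes 13 divisions to reduce to a base case of size 1. The algorithm makes 4 recursive calls at each level.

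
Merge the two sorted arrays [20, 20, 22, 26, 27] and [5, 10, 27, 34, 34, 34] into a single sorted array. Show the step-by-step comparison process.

Merging process:

Compare 20 vs 5: take 5 from right. Merged: [5]
Compare 20 vs 10: take 10 from right. Merged: [5, 10]
Compare 20 vs 27: take 20 from left. Merged: [5, 10, 20]
Compare 20 vs 27: take 20 from left. Merged: [5, 10, 20, 20]
Compare 22 vs 27: take 22 from left. Merged: [5, 10, 20, 20, 22]
Compare 26 vs 27: take 26 from left. Merged: [5, 10, 20, 20, 22, 26]
Compare 27 vs 27: take 27 from left. Merged: [5, 10, 20, 20, 22, 26, 27]
Append remaining from right: [27, 34, 34, 34]. Merged: [5, 10, 20, 20, 22, 26, 27, 27, 34, 34, 34]

Final merged array: [5, 10, 20, 20, 22, 26, 27, 27, 34, 34, 34]
Total comparisons: 7

The merged array is [5, 10, 20, 20, 22, 26, 27, 27, 34, 34, 34], requiring 7 comparisons. The merge step runs in O(n) time where n is the total number of elements.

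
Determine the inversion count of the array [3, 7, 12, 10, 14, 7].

Finding inversions in [3, 7, 12, 10, 14, 7]:

(2, 3): arr[2]=12 > arr[3]=10
(2, 5): arr[2]=12 > arr[5]=7
(3, 5): arr[3]=10 > arr[5]=7
(4, 5): arr[4]=14 > arr[5]=7

Total inversions: 4

The array has 4 inversion(s): (2,3), (2,5), (3,5), (4,5). Each pair (i,j) satisfies i < j and arr[i] > arr[j].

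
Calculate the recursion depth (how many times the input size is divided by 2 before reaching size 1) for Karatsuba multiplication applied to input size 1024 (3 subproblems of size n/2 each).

For divide and conquer with division factor 2:

Problem sizes at each level:
Level 0: 1024
Level 1: 512
Level 2: 256
Level 3: 128
Level 4: 64
Level 5: 32
Level 6: 16
Level 7: 8
Level 8: 4
Level 9: 2
Level 10: 1

The root is level 0 and the size-1 base case is level 10 (the tree spans levels 0 through 10, i.e. 11 levels counting the root), so the depth is the number of divisions: log_2(1024) = 10

The recursion tree depth is log_2(1024) = 10. At each level, the problem size is divided by 2, so it takes 10 divisions to reduce to a base case of size 1. The algorithm makes 3 recursive calls at each level.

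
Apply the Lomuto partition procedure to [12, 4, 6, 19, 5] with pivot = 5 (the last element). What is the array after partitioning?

Lomuto partition with pivot = 5:

Initial array: [12, 4, 6, 19, 5]

arr[0]=12 > 5: no swap
arr[1]=4 <= 5: swap with position 0, array becomes [4, 12, 6, 19, 5]
arr[2]=6 > 5: no swap
arr[3]=19 > 5: no swap

Place pivot at position 1: [4, 5, 6, 19, 12]
Pivot position: 1

After partitioning with pivot 5, the array becomes [4, 5, 6, 19, 12]. The pivot is placed at index 1. All elements to the left of the pivot are <= 5, and all elements to the right are > 5.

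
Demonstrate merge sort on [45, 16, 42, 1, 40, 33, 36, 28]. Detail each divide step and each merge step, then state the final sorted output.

Merge sort trace:

Split: [45, 16, 42, 1, 40, 33, 36, 28] -> [45, 16, 42, 1] and [40, 33, 36, 28]
  Split: [45, 16, 42, 1] -> [45, 16] and [42, 1]
    Split: [45, 16] -> [45] and [16]
    Merge: [45] + [16] -> [16, 45]
    Split: [42, 1] -> [42] and [1]
    Merge: [42] + [1] -> [1, 42]
  Merge: [16, 45] + [1, 42] -> [1, 16, 42, 45]
  Split: [40, 33, 36, 28] -> [40, 33] and [36, 28]
    Split: [40, 33] -> [40] and [33]
    Merge: [40] + [33] -> [33, 40]
    Split: [36, 28] -> [36] and [28]
    Merge: [36] + [28] -> [28, 36]
  Merge: [33, 40] + [28, 36] -> [28, 33, 36, 40]
Merge: [1, 16, 42, 45] + [28, 33, 36, 40] -> [1, 16, 28, 33, 36, 40, 42, 45]

Final sorted array: [1, 16, 28, 33, 36, 40, 42, 45]

The merge sort proceeds by recursively splitting the array and merging sorted halves.
After all merges, the sorted array is [1, 16, 28, 33, 36, 40, 42, 45].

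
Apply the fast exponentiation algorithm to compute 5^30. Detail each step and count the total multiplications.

Computing 5^30 by squaring (build up from 5^1; each line after the first costs one multiplication):

5^1 = 5
5^2 = (5^1)^2 = 5^2 = 25
5^3 = 5 * 5^2 = 5 * 25 = 125
5^6 = (5^3)^2 = 125^2 = 15625
5^7 = 5 * 5^6 = 5 * 15625 = 78125
5^14 = (5^7)^2 = 78125^2 = 6103515625
5^15 = 5 * 5^14 = 5 * 6103515625 = 30517578125
5^30 = (5^15)^2 = 30517578125^2 = 931322574615478515625

Result: 931322574615478515625
Multiplications needed: 7 (7 lines after 5^1)

5^30 = 931322574615478515625. Using exponentiation by squaring, this requires 7 multiplications. The key idea: if the exponent is even, square the half-power; if odd, multiply by the base once.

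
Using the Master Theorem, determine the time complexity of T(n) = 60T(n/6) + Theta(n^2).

Master Theorem for T(n) = 60T(n/6) + O(n^2):

a = 60, b = 6, c = 2
log_b(a) = log_6(60) = 2.2851

Case 1: c = 2 < log_6(60) = 2.2851
T(n) = O(n^(log_6 60))

For T(n) = 60T(n/6) + O(n^2): log_6(60) = 2.2851. This is Case 1 of the Master Theorem (c < log_b(a), work dominated by leaves), giving O(n^(log_6 60)).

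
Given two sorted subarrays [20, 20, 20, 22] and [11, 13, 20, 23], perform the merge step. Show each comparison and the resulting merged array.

Merging process:

Compare 20 vs 11: take 11 from right. Merged: [11]
Compare 20 vs 13: take 13 from right. Merged: [11, 13]
Compare 20 vs 20: take 20 from left. Merged: [11, 13, 20]
Compare 20 vs 20: take 20 from left. Merged: [11, 13, 20, 20]
Compare 20 vs 20: take 20 from left. Merged: [11, 13, 20, 20, 20]
Compare 22 vs 20: take 20 from right. Merged: [11, 13, 20, 20, 20, 20]
Compare 22 vs 23: take 22 from left. Merged: [11, 13, 20, 20, 20, 20, 22]
Append remaining from right: [23]. Merged: [11, 13, 20, 20, 20, 20, 22, 23]

Final merged array: [11, 13, 20, 20, 20, 20, 22, 23]
Total comparisons: 7

The merged array is [11, 13, 20, 20, 20, 20, 22, 23], requiring 7 comparisons. The merge step runs in O(n) time where n is the total number of elements.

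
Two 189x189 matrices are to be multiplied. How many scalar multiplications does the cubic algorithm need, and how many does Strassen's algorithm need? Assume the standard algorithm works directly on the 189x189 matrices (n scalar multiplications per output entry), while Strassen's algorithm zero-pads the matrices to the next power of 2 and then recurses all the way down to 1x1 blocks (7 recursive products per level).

Matrix multiplication for 189x189 matrices:

Strassen's algorithm requires power-of-2 dimensions. Pad 189x189 to 256x256 (next power of 2).

Standard algorithm: 189^3 = 6751269 multiplications
Strassen's algorithm: 7^(log2(256)) = 7^8 = 5764801 multiplications
Savings: 6751269 - 5764801 = 986468 multiplications

Standard: 6751269 multiplications (189^3). Strassen: 5764801 multiplications (7^8, after padding to 256x256). Strassen reduces 8 recursive multiplications to 7 at each level.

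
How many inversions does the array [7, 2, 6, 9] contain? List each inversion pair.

Finding inversions in [7, 2, 6, 9]:

(0, 1): arr[0]=7 > arr[1]=2
(0, 2): arr[0]=7 > arr[2]=6

Total inversions: 2

The array has 2 inversion(s): (0,1), (0,2). Each pair (i,j) satisfies i < j and arr[i] > arr[j].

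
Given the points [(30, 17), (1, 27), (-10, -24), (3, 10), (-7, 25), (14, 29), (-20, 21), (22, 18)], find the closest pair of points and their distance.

Computing all pairwise distances among 8 points:

d((30, 17), (1, 27)) = 30.6757
d((30, 17), (-10, -24)) = 57.28
d((30, 17), (3, 10)) = 27.8927
d((30, 17), (-7, 25)) = 37.855
d((30, 17), (14, 29)) = 20.0
d((30, 17), (-20, 21)) = 50.1597
d((30, 17), (22, 18)) = 8.0623 <-- minimum
d((1, 27), (-10, -24)) = 52.1728
d((1, 27), (3, 10)) = 17.1172
d((1, 27), (-7, 25)) = 8.2462
d((1, 27), (14, 29)) = 13.1529
d((1, 27), (-20, 21)) = 21.8403
d((1, 27), (22, 18)) = 22.8473
d((-10, -24), (3, 10)) = 36.4005
d((-10, -24), (-7, 25)) = 49.0918
d((-10, -24), (14, 29)) = 58.1808
d((-10, -24), (-20, 21)) = 46.0977
d((-10, -24), (22, 18)) = 52.8015
d((3, 10), (-7, 25)) = 18.0278
d((3, 10), (14, 29)) = 21.9545
d((3, 10), (-20, 21)) = 25.4951
d((3, 10), (22, 18)) = 20.6155
d((-7, 25), (14, 29)) = 21.3776
d((-7, 25), (-20, 21)) = 13.6015
d((-7, 25), (22, 18)) = 29.8329
d((14, 29), (-20, 21)) = 34.9285
d((14, 29), (22, 18)) = 13.6015
d((-20, 21), (22, 18)) = 42.107

Closest pair: (30, 17) and (22, 18) with distance 8.0623

The closest pair is (30, 17) and (22, 18) with Euclidean distance 8.0623. For 8 points, brute-force pairwise comparison is shown above. For large n, the divide-and-conquer algorithm (sort by x, recurse on halves, check the dividing strip) achieves O(n log n).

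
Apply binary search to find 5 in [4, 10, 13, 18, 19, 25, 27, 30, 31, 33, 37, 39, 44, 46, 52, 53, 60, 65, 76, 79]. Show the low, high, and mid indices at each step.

Binary search for 5 in [4, 10, 13, 18, 19, 25, 27, 30, 31, 33, 37, 39, 44, 46, 52, 53, 60, 65, 76, 79]:

lo=0, hi=19, mid=9, arr[mid]=33 -> 33 > 5, search left half
lo=0, hi=8, mid=4, arr[mid]=19 -> 19 > 5, search left half
lo=0, hi=3, mid=1, arr[mid]=10 -> 10 > 5, search left half
lo=0, hi=0, mid=0, arr[mid]=4 -> 4 < 5, search right half
lo=1 > hi=0, target 5 not found

Binary search determines that 5 is not in the array after 4 comparisons. The search space was exhausted without finding the target.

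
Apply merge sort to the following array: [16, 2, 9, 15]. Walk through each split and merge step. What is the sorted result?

Merge sort trace:

Split: [16, 2, 9, 15] -> [16, 2] and [9, 15]
  Split: [16, 2] -> [16] and [2]
  Merge: [16] + [2] -> [2, 16]
  Split: [9, 15] -> [9] and [15]
  Merge: [9] + [15] -> [9, 15]
Merge: [2, 16] + [9, 15] -> [2, 9, 15, 16]

Final sorted array: [2, 9, 15, 16]

The merge sort proceeds by recursively splitting the array and merging sorted halves.
After all merges, the sorted array is [2, 9, 15, 16].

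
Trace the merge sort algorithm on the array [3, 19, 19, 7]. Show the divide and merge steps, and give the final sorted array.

Merge sort trace:

Split: [3, 19, 19, 7] -> [3, 19] and [19, 7]
  Split: [3, 19] -> [3] and [19]
  Merge: [3] + [19] -> [3, 19]
  Split: [19, 7] -> [19] and [7]
  Merge: [19] + [7] -> [7, 19]
Merge: [3, 19] + [7, 19] -> [3, 7, 19, 19]

Final sorted array: [3, 7, 19, 19]

The merge sort proceeds by recursively splitting the array and merging sorted halves.
After all merges, the sorted array is [3, 7, 19, 19].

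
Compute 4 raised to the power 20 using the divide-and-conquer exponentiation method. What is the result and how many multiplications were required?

Computing 4^20 by squaring (build up from 4^1; each line after the first costs one multiplication):

4^1 = 4
4^2 = (4^1)^2 = 4^2 = 16
4^4 = (4^2)^2 = 16^2 = 256
4^5 = 4 * 4^4 = 4 * 256 = 1024
4^10 = (4^5)^2 = 1024^2 = 1048576
4^20 = (4^10)^2 = 1048576^2 = 1099511627776

Result: 1099511627776
Multiplications needed: 5 (5 lines after 4^1)

4^20 = 1099511627776. Using exponentiation by squaring, this requires 5 multiplications. The key idea: if the exponent is even, square the half-power; if odd, multiply by the base once.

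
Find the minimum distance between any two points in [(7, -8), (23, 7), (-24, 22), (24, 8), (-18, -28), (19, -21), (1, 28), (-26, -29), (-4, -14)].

Computing all pairwise distances among 9 points:

d((7, -8), (23, 7)) = 21.9317
d((7, -8), (-24, 22)) = 43.1393
d((7, -8), (24, 8)) = 23.3452
d((7, -8), (-18, -28)) = 32.0156
d((7, -8), (19, -21)) = 17.6918
d((7, -8), (1, 28)) = 36.4966
d((7, -8), (-26, -29)) = 39.1152
d((7, -8), (-4, -14)) = 12.53
d((23, 7), (-24, 22)) = 49.3356
d((23, 7), (24, 8)) = 1.4142 <-- minimum
d((23, 7), (-18, -28)) = 53.9073
d((23, 7), (19, -21)) = 28.2843
d((23, 7), (1, 28)) = 30.4138
d((23, 7), (-26, -29)) = 60.803
d((23, 7), (-4, -14)) = 34.2053
d((-24, 22), (24, 8)) = 50.0
d((-24, 22), (-18, -28)) = 50.3587
d((-24, 22), (19, -21)) = 60.8112
d((-24, 22), (1, 28)) = 25.7099
d((-24, 22), (-26, -29)) = 51.0392
d((-24, 22), (-4, -14)) = 41.1825
d((24, 8), (-18, -28)) = 55.3173
d((24, 8), (19, -21)) = 29.4279
d((24, 8), (1, 28)) = 30.4795
d((24, 8), (-26, -29)) = 62.2013
d((24, 8), (-4, -14)) = 35.609
d((-18, -28), (19, -21)) = 37.6563
d((-18, -28), (1, 28)) = 59.1354
d((-18, -28), (-26, -29)) = 8.0623
d((-18, -28), (-4, -14)) = 19.799
d((19, -21), (1, 28)) = 52.2015
d((19, -21), (-26, -29)) = 45.7056
d((19, -21), (-4, -14)) = 24.0416
d((1, 28), (-26, -29)) = 63.0714
d((1, 28), (-4, -14)) = 42.2966
d((-26, -29), (-4, -14)) = 26.6271

Closest pair: (23, 7) and (24, 8) with distance 1.4142

The closest pair is (23, 7) and (24, 8) with Euclidean distance 1.4142. For 9 points, brute-force pairwise comparison is shown above. For large n, the divide-and-conquer algorithm (sort by x, recurse on halves, check the dividing strip) achieves O(n log n).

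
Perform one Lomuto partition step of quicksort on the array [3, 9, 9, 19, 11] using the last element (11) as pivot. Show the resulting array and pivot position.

Lomuto partition with pivot = 11:

Initial array: [3, 9, 9, 19, 11]

arr[0]=3 <= 11: swap with position 0, array becomes [3, 9, 9, 19, 11]
arr[1]=9 <= 11: swap with position 1, array becomes [3, 9, 9, 19, 11]
arr[2]=9 <= 11: swap with position 2, array becomes [3, 9, 9, 19, 11]
arr[3]=19 > 11: no swap

Place pivot at position 3: [3, 9, 9, 11, 19]
Pivot position: 3

After partitioning with pivot 11, the array becomes [3, 9, 9, 11, 19]. The pivot is placed at index 3. All elements to the left of the pivot are <= 11, and all elements to the right are > 11.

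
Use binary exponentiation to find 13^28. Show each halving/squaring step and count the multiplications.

Computing 13^28 by squaring (build up from 13^1; each line after the first costs one multiplication):

13^1 = 13
13^2 = (13^1)^2 = 13^2 = 169
13^3 = 13 * 13^2 = 13 * 169 = 2197
13^6 = (13^3)^2 = 2197^2 = 4826809
13^7 = 13 * 13^6 = 13 * 4826809 = 62748517
13^14 = (13^7)^2 = 62748517^2 = 3937376385699289
13^28 = (13^14)^2 = 3937376385699289^2 = 15502932802662396215269535105521

Result: 15502932802662396215269535105521
Multiplications needed: 6 (6 lines after 13^1)

13^28 = 15502932802662396215269535105521. Using exponentiation by squaring, this requires 6 multiplications. The key idea: if the exponent is even, square the half-power; if odd, multiply by the base once.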